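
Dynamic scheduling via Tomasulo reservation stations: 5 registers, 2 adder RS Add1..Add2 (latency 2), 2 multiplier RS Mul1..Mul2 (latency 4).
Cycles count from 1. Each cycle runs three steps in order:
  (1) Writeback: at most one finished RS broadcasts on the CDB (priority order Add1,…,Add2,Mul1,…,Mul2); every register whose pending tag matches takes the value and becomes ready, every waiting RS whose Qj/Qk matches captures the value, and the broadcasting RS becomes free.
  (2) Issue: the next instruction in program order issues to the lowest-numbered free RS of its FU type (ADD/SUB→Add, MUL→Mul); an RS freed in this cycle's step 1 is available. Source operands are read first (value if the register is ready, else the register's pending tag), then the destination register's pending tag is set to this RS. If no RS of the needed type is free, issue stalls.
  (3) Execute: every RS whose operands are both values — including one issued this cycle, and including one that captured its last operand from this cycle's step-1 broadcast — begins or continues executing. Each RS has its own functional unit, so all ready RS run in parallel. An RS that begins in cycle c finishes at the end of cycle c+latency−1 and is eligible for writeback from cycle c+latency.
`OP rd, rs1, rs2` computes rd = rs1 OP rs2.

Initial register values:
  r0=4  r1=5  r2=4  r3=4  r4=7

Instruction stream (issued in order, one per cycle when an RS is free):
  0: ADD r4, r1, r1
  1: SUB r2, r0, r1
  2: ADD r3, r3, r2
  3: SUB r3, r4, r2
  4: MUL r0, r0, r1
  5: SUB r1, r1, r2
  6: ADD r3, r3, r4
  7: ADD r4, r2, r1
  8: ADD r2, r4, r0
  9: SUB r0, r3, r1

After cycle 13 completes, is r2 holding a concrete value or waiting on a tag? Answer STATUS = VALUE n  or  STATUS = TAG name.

STATUS = VALUE 25

c1: issue ADD r4<-Add1 | r0:4,r1:5,r2:4,r3:4,r4:Add1
c2: issue SUB r2<-Add2 | r0:4,r1:5,r2:Add2,r3:4,r4:Add1
c3: CDB Add1=10; issue ADD r3<-Add1 | r0:4,r1:5,r2:Add2,r3:Add1,r4:10
c4: CDB Add2=-1; issue SUB r3<-Add2 | r0:4,r1:5,r2:-1,r3:Add2,r4:10
c5: issue MUL r0<-Mul1 | r0:Mul1,r1:5,r2:-1,r3:Add2,r4:10
c6: CDB Add1=3; issue SUB r1<-Add1 | r0:Mul1,r1:Add1,r2:-1,r3:Add2,r4:10
c7: CDB Add2=11; issue ADD r3<-Add2 | r0:Mul1,r1:Add1,r2:-1,r3:Add2,r4:10
c8: CDB Add1=6; issue ADD r4<-Add1 | r0:Mul1,r1:6,r2:-1,r3:Add2,r4:Add1
c9: CDB Add2=21; issue ADD r2<-Add2 | r0:Mul1,r1:6,r2:Add2,r3:21,r4:Add1
c10: CDB Add1=5; issue SUB r0<-Add1 | r0:Add1,r1:6,r2:Add2,r3:21,r4:5
c11: CDB Mul1=20 | r0:Add1,r1:6,r2:Add2,r3:21,r4:5
c12: CDB Add1=15 | r0:15,r1:6,r2:Add2,r3:21,r4:5
c13: CDB Add2=25 | r0:15,r1:6,r2:25,r3:21,r4:5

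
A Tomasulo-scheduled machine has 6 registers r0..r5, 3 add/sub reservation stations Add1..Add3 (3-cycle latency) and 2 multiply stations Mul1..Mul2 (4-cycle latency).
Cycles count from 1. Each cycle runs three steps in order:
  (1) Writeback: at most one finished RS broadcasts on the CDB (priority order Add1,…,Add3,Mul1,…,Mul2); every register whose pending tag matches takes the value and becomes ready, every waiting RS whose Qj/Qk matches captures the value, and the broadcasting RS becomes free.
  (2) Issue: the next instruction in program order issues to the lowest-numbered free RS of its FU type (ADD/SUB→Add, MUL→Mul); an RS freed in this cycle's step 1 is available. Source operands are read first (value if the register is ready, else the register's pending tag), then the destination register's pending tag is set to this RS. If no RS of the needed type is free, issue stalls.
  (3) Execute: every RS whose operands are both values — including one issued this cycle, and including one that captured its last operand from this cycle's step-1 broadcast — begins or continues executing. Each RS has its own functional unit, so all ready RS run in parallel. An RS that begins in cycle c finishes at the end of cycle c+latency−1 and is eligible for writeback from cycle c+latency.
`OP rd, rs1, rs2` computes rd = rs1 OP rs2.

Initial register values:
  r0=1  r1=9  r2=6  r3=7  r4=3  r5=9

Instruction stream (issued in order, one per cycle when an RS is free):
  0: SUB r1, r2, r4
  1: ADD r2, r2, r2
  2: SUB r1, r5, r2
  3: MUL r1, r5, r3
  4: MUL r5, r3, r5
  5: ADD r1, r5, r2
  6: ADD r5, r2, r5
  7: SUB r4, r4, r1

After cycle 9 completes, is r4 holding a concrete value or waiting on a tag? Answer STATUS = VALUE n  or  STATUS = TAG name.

STATUS = TAG Add3

c1: issue SUB r1<-Add1 | r0:1,r1:Add1,r2:6,r3:7,r4:3,r5:9
c2: issue ADD r2<-Add2 | r0:1,r1:Add1,r2:Add2,r3:7,r4:3,r5:9
c3: issue SUB r1<-Add3 | r0:1,r1:Add3,r2:Add2,r3:7,r4:3,r5:9
c4: CDB Add1=3; issue MUL r1<-Mul1 | r0:1,r1:Mul1,r2:Add2,r3:7,r4:3,r5:9
c5: CDB Add2=12; issue MUL r5<-Mul2 | r0:1,r1:Mul1,r2:12,r3:7,r4:3,r5:Mul2
c6: issue ADD r1<-Add1 | r0:1,r1:Add1,r2:12,r3:7,r4:3,r5:Mul2
c7: issue ADD r5<-Add2 | r0:1,r1:Add1,r2:12,r3:7,r4:3,r5:Add2
c8: CDB Add3=-3; issue SUB r4<-Add3 | r0:1,r1:Add1,r2:12,r3:7,r4:Add3,r5:Add2
c9: CDB Mul1=63 | r0:1,r1:Add1,r2:12,r3:7,r4:Add3,r5:Add2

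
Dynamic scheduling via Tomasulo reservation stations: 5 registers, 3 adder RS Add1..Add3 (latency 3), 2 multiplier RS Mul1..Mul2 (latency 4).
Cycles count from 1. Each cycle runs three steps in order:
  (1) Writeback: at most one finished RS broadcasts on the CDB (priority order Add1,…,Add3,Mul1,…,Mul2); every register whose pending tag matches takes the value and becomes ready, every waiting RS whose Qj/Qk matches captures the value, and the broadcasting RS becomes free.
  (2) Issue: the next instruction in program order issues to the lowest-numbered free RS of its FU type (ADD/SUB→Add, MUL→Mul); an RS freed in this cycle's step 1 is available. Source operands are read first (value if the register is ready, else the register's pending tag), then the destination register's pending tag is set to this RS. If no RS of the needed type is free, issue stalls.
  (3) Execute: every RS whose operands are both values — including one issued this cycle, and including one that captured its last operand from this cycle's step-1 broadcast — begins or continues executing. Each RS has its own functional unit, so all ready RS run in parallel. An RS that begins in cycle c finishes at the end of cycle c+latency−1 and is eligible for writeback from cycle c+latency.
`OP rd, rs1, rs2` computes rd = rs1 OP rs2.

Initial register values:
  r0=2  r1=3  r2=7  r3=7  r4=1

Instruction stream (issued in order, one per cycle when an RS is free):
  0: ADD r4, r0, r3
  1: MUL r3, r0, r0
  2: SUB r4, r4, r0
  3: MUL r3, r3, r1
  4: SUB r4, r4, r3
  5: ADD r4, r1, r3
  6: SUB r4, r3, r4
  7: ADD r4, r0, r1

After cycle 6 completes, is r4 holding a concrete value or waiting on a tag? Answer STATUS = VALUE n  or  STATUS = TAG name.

  c1: issue ADD r4<-Add1  regs: r0:2,r1:3,r2:7,r3:7,r4:Add1
  c2: issue MUL r3<-Mul1  regs: r0:2,r1:3,r2:7,r3:Mul1,r4:Add1
  c3: issue SUB r4<-Add2  regs: r0:2,r1:3,r2:7,r3:Mul1,r4:Add2
  c4: CDB Add1=9; issue MUL r3<-Mul2  regs: r0:2,r1:3,r2:7,r3:Mul2,r4:Add2
  c5: issue SUB r4<-Add1  regs: r0:2,r1:3,r2:7,r3:Mul2,r4:Add1
  c6: CDB Mul1=4; issue ADD r4<-Add3  regs: r0:2,r1:3,r2:7,r3:Mul2,r4:Add3

STATUS = TAG Add3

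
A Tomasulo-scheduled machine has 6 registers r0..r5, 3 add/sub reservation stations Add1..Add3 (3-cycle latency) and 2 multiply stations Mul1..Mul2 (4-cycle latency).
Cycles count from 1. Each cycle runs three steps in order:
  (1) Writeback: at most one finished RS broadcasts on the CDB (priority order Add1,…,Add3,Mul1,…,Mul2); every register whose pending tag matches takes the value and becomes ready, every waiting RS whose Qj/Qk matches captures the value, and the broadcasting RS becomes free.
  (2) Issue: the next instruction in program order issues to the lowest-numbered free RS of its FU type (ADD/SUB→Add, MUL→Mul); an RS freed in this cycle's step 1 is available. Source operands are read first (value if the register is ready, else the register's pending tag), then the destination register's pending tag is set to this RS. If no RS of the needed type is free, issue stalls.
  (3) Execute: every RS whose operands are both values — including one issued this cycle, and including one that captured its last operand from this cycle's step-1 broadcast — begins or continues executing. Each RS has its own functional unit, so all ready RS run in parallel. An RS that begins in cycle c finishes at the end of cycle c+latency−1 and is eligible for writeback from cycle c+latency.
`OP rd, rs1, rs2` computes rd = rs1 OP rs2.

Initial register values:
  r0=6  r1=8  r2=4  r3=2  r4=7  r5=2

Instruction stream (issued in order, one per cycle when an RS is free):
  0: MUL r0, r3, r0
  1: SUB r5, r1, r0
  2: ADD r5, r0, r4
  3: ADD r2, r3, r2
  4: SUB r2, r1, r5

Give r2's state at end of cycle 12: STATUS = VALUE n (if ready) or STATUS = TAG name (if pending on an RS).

STATUS = VALUE -11

c1: issue MUL r0<-Mul1 | r0:Mul1,r1:8,r2:4,r3:2,r4:7,r5:2
c2: issue SUB r5<-Add1 | r0:Mul1,r1:8,r2:4,r3:2,r4:7,r5:Add1
c3: issue ADD r5<-Add2 | r0:Mul1,r1:8,r2:4,r3:2,r4:7,r5:Add2
c4: issue ADD r2<-Add3 | r0:Mul1,r1:8,r2:Add3,r3:2,r4:7,r5:Add2
c5: CDB Mul1=12; stall | r0:12,r1:8,r2:Add3,r3:2,r4:7,r5:Add2
c6: stall | r0:12,r1:8,r2:Add3,r3:2,r4:7,r5:Add2
c7: CDB Add3=6; issue SUB r2<-Add3 | r0:12,r1:8,r2:Add3,r3:2,r4:7,r5:Add2
c8: CDB Add1=-4 | r0:12,r1:8,r2:Add3,r3:2,r4:7,r5:Add2
c9: CDB Add2=19 | r0:12,r1:8,r2:Add3,r3:2,r4:7,r5:19
c10: - | r0:12,r1:8,r2:Add3,r3:2,r4:7,r5:19
c11: - | r0:12,r1:8,r2:Add3,r3:2,r4:7,r5:19
c12: CDB Add3=-11 | r0:12,r1:8,r2:-11,r3:2,r4:7,r5:19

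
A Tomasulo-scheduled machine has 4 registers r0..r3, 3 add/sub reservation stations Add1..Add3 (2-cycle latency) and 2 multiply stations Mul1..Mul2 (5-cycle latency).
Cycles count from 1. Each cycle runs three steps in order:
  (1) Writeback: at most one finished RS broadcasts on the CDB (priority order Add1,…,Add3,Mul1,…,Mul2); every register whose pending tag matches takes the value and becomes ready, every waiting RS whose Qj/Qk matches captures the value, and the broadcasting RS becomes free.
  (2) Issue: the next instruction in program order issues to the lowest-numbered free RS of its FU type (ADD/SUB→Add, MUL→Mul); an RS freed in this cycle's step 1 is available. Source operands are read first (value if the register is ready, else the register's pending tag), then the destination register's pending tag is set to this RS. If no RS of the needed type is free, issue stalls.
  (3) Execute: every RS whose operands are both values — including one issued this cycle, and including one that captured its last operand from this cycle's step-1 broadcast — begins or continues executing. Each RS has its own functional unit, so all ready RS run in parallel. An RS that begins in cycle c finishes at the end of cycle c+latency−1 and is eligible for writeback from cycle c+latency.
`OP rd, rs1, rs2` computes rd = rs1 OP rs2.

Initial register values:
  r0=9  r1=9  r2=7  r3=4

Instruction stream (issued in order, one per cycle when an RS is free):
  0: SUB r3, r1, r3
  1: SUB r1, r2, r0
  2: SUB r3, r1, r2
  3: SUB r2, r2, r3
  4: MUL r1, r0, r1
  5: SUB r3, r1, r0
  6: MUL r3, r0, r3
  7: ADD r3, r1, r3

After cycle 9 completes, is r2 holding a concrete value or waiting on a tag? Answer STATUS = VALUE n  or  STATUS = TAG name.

STATUS = VALUE 16

cycle 1: issue SUB r3<-Add1 // r0:9,r1:9,r2:7,r3:Add1
cycle 2: issue SUB r1<-Add2 // r0:9,r1:Add2,r2:7,r3:Add1
cycle 3: CDB Add1=5; issue SUB r3<-Add1 // r0:9,r1:Add2,r2:7,r3:Add1
cycle 4: CDB Add2=-2; issue SUB r2<-Add2 // r0:9,r1:-2,r2:Add2,r3:Add1
cycle 5: issue MUL r1<-Mul1 // r0:9,r1:Mul1,r2:Add2,r3:Add1
cycle 6: CDB Add1=-9; issue SUB r3<-Add1 // r0:9,r1:Mul1,r2:Add2,r3:Add1
cycle 7: issue MUL r3<-Mul2 // r0:9,r1:Mul1,r2:Add2,r3:Mul2
cycle 8: CDB Add2=16; issue ADD r3<-Add2 // r0:9,r1:Mul1,r2:16,r3:Add2
cycle 9: - // r0:9,r1:Mul1,r2:16,r3:Add2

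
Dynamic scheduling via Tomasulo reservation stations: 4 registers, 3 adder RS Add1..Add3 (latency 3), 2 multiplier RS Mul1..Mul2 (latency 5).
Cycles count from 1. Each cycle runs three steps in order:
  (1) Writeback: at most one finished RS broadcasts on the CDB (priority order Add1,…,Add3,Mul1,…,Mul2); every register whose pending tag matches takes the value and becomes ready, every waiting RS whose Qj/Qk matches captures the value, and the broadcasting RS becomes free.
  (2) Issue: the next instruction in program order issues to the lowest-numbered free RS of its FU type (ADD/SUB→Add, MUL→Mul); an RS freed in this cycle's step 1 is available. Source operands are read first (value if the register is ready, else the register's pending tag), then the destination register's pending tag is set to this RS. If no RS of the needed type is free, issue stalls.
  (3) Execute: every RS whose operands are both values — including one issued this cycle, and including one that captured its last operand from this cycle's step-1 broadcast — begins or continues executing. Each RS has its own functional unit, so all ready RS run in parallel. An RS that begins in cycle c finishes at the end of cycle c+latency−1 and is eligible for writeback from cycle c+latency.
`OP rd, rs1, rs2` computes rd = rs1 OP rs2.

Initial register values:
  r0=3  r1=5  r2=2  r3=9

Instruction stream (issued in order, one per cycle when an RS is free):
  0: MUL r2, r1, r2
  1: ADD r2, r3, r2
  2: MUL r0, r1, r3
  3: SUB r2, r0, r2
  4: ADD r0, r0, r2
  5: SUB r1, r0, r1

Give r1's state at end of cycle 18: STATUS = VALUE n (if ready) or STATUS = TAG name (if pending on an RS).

STATUS = VALUE 66

c1: issue MUL r2<-Mul1 | r0:3,r1:5,r2:Mul1,r3:9
c2: issue ADD r2<-Add1 | r0:3,r1:5,r2:Add1,r3:9
c3: issue MUL r0<-Mul2 | r0:Mul2,r1:5,r2:Add1,r3:9
c4: issue SUB r2<-Add2 | r0:Mul2,r1:5,r2:Add2,r3:9
c5: issue ADD r0<-Add3 | r0:Add3,r1:5,r2:Add2,r3:9
c6: CDB Mul1=10; stall | r0:Add3,r1:5,r2:Add2,r3:9
c7: stall | r0:Add3,r1:5,r2:Add2,r3:9
c8: CDB Mul2=45; stall | r0:Add3,r1:5,r2:Add2,r3:9
c9: CDB Add1=19; issue SUB r1<-Add1 | r0:Add3,r1:Add1,r2:Add2,r3:9
c10: - | r0:Add3,r1:Add1,r2:Add2,r3:9
c11: - | r0:Add3,r1:Add1,r2:Add2,r3:9
c12: CDB Add2=26 | r0:Add3,r1:Add1,r2:26,r3:9
c13: - | r0:Add3,r1:Add1,r2:26,r3:9
c14: - | r0:Add3,r1:Add1,r2:26,r3:9
c15: CDB Add3=71 | r0:71,r1:Add1,r2:26,r3:9
c16: - | r0:71,r1:Add1,r2:26,r3:9
c17: - | r0:71,r1:Add1,r2:26,r3:9
c18: CDB Add1=66 | r0:71,r1:66,r2:26,r3:9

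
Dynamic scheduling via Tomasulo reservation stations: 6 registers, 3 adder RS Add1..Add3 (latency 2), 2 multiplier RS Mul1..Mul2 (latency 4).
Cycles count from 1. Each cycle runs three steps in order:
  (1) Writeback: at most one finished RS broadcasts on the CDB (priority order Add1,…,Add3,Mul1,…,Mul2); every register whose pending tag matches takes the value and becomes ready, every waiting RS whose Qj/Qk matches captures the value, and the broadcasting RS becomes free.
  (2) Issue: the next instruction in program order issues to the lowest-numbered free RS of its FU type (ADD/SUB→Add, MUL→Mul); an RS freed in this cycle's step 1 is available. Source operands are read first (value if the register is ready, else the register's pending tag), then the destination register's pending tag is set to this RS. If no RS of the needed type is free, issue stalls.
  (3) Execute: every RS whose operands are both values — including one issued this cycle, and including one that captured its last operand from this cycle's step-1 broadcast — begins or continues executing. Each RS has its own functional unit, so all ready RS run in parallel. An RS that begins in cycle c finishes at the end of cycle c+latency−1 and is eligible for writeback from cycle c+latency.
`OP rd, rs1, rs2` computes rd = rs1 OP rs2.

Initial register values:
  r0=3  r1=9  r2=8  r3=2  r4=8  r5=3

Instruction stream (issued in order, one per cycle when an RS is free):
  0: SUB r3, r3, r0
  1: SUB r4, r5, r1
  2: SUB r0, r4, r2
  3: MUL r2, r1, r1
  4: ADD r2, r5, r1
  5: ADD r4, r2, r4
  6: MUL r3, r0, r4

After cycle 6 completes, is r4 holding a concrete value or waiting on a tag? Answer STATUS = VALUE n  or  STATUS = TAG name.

  c1: issue SUB r3<-Add1  regs: r0:3,r1:9,r2:8,r3:Add1,r4:8,r5:3
  c2: issue SUB r4<-Add2  regs: r0:3,r1:9,r2:8,r3:Add1,r4:Add2,r5:3
  c3: CDB Add1=-1; issue SUB r0<-Add1  regs: r0:Add1,r1:9,r2:8,r3:-1,r4:Add2,r5:3
  c4: CDB Add2=-6; issue MUL r2<-Mul1  regs: r0:Add1,r1:9,r2:Mul1,r3:-1,r4:-6,r5:3
  c5: issue ADD r2<-Add2  regs: r0:Add1,r1:9,r2:Add2,r3:-1,r4:-6,r5:3
  c6: CDB Add1=-14; issue ADD r4<-Add1  regs: r0:-14,r1:9,r2:Add2,r3:-1,r4:Add1,r5:3

STATUS = TAG Add1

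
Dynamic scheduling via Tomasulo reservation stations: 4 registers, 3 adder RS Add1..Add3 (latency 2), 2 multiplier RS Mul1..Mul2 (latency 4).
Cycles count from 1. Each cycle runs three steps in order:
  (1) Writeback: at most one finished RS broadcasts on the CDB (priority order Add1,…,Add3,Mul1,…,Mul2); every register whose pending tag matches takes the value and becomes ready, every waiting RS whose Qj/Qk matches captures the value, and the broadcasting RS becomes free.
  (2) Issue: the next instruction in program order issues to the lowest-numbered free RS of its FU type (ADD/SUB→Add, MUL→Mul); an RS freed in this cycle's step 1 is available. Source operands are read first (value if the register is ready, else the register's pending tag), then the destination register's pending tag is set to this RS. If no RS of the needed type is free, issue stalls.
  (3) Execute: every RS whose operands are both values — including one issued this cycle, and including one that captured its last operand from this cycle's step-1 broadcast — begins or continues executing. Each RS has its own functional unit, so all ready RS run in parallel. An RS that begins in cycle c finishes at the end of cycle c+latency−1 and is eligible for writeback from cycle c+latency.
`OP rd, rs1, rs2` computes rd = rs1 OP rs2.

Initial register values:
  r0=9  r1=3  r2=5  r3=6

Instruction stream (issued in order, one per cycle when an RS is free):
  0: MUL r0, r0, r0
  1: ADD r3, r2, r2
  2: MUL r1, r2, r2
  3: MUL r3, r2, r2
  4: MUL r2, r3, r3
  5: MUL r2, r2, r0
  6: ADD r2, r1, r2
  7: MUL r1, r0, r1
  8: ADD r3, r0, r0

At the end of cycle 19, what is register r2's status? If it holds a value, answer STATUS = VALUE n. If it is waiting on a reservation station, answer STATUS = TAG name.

cycle 1: issue MUL r0<-Mul1 // r0:Mul1,r1:3,r2:5,r3:6
cycle 2: issue ADD r3<-Add1 // r0:Mul1,r1:3,r2:5,r3:Add1
cycle 3: issue MUL r1<-Mul2 // r0:Mul1,r1:Mul2,r2:5,r3:Add1
cycle 4: CDB Add1=10; stall // r0:Mul1,r1:Mul2,r2:5,r3:10
cycle 5: CDB Mul1=81; issue MUL r3<-Mul1 // r0:81,r1:Mul2,r2:5,r3:Mul1
cycle 6: stall // r0:81,r1:Mul2,r2:5,r3:Mul1
cycle 7: CDB Mul2=25; issue MUL r2<-Mul2 // r0:81,r1:25,r2:Mul2,r3:Mul1
cycle 8: stall // r0:81,r1:25,r2:Mul2,r3:Mul1
cycle 9: CDB Mul1=25; issue MUL r2<-Mul1 // r0:81,r1:25,r2:Mul1,r3:25
cycle 10: issue ADD r2<-Add1 // r0:81,r1:25,r2:Add1,r3:25
cycle 11: stall // r0:81,r1:25,r2:Add1,r3:25
cycle 12: stall // r0:81,r1:25,r2:Add1,r3:25
cycle 13: CDB Mul2=625; issue MUL r1<-Mul2 // r0:81,r1:Mul2,r2:Add1,r3:25
cycle 14: issue ADD r3<-Add2 // r0:81,r1:Mul2,r2:Add1,r3:Add2
cycle 15: - // r0:81,r1:Mul2,r2:Add1,r3:Add2
cycle 16: CDB Add2=162 // r0:81,r1:Mul2,r2:Add1,r3:162
cycle 17: CDB Mul1=50625 // r0:81,r1:Mul2,r2:Add1,r3:162
cycle 18: CDB Mul2=2025 // r0:81,r1:2025,r2:Add1,r3:162
cycle 19: CDB Add1=50650 // r0:81,r1:2025,r2:50650,r3:162

STATUS = VALUE 50650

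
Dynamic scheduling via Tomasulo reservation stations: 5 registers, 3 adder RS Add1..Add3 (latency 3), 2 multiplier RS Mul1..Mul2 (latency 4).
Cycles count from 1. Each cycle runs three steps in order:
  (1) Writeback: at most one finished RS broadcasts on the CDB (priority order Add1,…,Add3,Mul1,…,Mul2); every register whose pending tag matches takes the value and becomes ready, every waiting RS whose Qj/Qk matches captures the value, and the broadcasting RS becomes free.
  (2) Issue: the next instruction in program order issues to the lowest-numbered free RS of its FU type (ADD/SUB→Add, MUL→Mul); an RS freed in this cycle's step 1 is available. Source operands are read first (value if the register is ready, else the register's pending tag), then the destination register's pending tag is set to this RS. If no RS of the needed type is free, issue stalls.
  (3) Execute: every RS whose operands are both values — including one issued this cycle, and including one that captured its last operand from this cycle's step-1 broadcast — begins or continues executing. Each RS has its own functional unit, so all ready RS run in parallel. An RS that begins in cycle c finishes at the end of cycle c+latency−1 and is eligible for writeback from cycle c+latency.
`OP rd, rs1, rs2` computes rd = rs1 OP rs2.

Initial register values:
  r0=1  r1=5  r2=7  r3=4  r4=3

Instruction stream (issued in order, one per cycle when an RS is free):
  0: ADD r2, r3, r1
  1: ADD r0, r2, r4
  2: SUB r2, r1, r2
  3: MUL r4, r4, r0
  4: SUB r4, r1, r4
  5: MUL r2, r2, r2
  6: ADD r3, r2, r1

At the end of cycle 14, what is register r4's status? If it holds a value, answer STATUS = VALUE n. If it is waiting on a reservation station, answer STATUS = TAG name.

cycle 1: issue ADD r2<-Add1 // r0:1,r1:5,r2:Add1,r3:4,r4:3
cycle 2: issue ADD r0<-Add2 // r0:Add2,r1:5,r2:Add1,r3:4,r4:3
cycle 3: issue SUB r2<-Add3 // r0:Add2,r1:5,r2:Add3,r3:4,r4:3
cycle 4: CDB Add1=9; issue MUL r4<-Mul1 // r0:Add2,r1:5,r2:Add3,r3:4,r4:Mul1
cycle 5: issue SUB r4<-Add1 // r0:Add2,r1:5,r2:Add3,r3:4,r4:Add1
cycle 6: issue MUL r2<-Mul2 // r0:Add2,r1:5,r2:Mul2,r3:4,r4:Add1
cycle 7: CDB Add2=12; issue ADD r3<-Add2 // r0:12,r1:5,r2:Mul2,r3:Add2,r4:Add1
cycle 8: CDB Add3=-4 // r0:12,r1:5,r2:Mul2,r3:Add2,r4:Add1
cycle 9: - // r0:12,r1:5,r2:Mul2,r3:Add2,r4:Add1
cycle 10: - // r0:12,r1:5,r2:Mul2,r3:Add2,r4:Add1
cycle 11: CDB Mul1=36 // r0:12,r1:5,r2:Mul2,r3:Add2,r4:Add1
cycle 12: CDB Mul2=16 // r0:12,r1:5,r2:16,r3:Add2,r4:Add1
cycle 13: - // r0:12,r1:5,r2:16,r3:Add2,r4:Add1
cycle 14: CDB Add1=-31 // r0:12,r1:5,r2:16,r3:Add2,r4:-31

STATUS = VALUE -31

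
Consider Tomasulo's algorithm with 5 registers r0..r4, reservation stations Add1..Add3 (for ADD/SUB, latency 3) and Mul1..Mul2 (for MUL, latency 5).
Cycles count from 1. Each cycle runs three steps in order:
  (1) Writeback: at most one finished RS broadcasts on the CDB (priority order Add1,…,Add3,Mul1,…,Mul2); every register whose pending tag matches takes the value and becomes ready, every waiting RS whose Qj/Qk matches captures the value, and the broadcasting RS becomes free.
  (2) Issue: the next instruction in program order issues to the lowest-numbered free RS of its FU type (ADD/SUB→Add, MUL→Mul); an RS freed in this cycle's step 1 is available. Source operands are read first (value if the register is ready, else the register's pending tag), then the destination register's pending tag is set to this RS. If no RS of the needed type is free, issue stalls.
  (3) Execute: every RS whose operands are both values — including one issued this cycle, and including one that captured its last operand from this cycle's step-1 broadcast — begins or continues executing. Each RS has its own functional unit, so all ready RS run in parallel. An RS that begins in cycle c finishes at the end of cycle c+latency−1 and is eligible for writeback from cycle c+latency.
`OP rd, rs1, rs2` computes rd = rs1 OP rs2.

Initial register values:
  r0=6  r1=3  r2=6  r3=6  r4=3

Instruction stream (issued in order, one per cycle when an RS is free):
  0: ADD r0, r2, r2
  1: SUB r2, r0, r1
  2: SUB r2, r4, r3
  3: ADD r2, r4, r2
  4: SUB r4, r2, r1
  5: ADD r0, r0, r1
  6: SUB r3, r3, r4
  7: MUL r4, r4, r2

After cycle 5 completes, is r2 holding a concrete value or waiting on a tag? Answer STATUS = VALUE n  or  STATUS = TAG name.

STATUS = TAG Add1

c1: issue ADD r0<-Add1 | r0:Add1,r1:3,r2:6,r3:6,r4:3
c2: issue SUB r2<-Add2 | r0:Add1,r1:3,r2:Add2,r3:6,r4:3
c3: issue SUB r2<-Add3 | r0:Add1,r1:3,r2:Add3,r3:6,r4:3
c4: CDB Add1=12; issue ADD r2<-Add1 | r0:12,r1:3,r2:Add1,r3:6,r4:3
c5: stall | r0:12,r1:3,r2:Add1,r3:6,r4:3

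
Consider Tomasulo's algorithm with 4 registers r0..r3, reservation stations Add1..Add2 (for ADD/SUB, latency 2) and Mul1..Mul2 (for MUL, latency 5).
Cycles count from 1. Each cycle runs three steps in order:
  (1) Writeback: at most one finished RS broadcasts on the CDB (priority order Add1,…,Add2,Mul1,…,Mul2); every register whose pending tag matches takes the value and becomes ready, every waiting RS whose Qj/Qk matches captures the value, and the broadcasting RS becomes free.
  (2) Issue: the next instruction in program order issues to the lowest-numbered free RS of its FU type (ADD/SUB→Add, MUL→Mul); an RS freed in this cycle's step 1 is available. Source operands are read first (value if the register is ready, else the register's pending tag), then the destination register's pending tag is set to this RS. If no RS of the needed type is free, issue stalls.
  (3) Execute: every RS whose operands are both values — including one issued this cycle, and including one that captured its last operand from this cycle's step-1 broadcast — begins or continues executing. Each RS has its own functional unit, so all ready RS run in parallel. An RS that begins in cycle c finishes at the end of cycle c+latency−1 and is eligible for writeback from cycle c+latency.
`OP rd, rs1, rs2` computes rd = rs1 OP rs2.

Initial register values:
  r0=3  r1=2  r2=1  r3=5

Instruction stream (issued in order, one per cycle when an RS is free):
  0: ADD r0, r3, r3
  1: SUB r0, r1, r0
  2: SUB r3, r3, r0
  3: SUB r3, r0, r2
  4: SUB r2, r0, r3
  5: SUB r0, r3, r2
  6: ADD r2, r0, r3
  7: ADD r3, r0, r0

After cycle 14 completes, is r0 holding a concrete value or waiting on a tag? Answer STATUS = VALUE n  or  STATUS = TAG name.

cycle 1: issue ADD r0<-Add1 // r0:Add1,r1:2,r2:1,r3:5
cycle 2: issue SUB r0<-Add2 // r0:Add2,r1:2,r2:1,r3:5
cycle 3: CDB Add1=10; issue SUB r3<-Add1 // r0:Add2,r1:2,r2:1,r3:Add1
cycle 4: stall // r0:Add2,r1:2,r2:1,r3:Add1
cycle 5: CDB Add2=-8; issue SUB r3<-Add2 // r0:-8,r1:2,r2:1,r3:Add2
cycle 6: stall // r0:-8,r1:2,r2:1,r3:Add2
cycle 7: CDB Add1=13; issue SUB r2<-Add1 // r0:-8,r1:2,r2:Add1,r3:Add2
cycle 8: CDB Add2=-9; issue SUB r0<-Add2 // r0:Add2,r1:2,r2:Add1,r3:-9
cycle 9: stall // r0:Add2,r1:2,r2:Add1,r3:-9
cycle 10: CDB Add1=1; issue ADD r2<-Add1 // r0:Add2,r1:2,r2:Add1,r3:-9
cycle 11: stall // r0:Add2,r1:2,r2:Add1,r3:-9
cycle 12: CDB Add2=-10; issue ADD r3<-Add2 // r0:-10,r1:2,r2:Add1,r3:Add2
cycle 13: - // r0:-10,r1:2,r2:Add1,r3:Add2
cycle 14: CDB Add1=-19 // r0:-10,r1:2,r2:-19,r3:Add2

STATUS = VALUE -10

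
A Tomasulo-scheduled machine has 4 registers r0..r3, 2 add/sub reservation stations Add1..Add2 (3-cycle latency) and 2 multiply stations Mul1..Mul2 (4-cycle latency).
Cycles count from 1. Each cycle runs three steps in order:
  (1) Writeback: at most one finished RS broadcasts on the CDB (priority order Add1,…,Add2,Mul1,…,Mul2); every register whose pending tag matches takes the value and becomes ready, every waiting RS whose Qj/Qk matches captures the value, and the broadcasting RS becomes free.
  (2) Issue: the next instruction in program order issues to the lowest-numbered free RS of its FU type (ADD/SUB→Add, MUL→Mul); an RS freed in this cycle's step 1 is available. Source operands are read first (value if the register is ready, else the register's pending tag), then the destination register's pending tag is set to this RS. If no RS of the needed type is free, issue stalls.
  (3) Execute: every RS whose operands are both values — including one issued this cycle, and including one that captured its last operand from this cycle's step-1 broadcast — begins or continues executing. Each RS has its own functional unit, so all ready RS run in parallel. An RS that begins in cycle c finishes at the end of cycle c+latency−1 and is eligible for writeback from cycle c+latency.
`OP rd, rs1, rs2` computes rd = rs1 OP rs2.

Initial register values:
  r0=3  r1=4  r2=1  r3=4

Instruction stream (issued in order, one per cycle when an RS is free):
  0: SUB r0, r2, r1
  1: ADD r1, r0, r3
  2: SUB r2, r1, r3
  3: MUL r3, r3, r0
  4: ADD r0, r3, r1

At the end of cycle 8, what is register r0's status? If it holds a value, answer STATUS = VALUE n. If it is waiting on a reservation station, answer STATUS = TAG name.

STATUS = TAG Add2

c1: issue SUB r0<-Add1 | r0:Add1,r1:4,r2:1,r3:4
c2: issue ADD r1<-Add2 | r0:Add1,r1:Add2,r2:1,r3:4
c3: stall | r0:Add1,r1:Add2,r2:1,r3:4
c4: CDB Add1=-3; issue SUB r2<-Add1 | r0:-3,r1:Add2,r2:Add1,r3:4
c5: issue MUL r3<-Mul1 | r0:-3,r1:Add2,r2:Add1,r3:Mul1
c6: stall | r0:-3,r1:Add2,r2:Add1,r3:Mul1
c7: CDB Add2=1; issue ADD r0<-Add2 | r0:Add2,r1:1,r2:Add1,r3:Mul1
c8: - | r0:Add2,r1:1,r2:Add1,r3:Mul1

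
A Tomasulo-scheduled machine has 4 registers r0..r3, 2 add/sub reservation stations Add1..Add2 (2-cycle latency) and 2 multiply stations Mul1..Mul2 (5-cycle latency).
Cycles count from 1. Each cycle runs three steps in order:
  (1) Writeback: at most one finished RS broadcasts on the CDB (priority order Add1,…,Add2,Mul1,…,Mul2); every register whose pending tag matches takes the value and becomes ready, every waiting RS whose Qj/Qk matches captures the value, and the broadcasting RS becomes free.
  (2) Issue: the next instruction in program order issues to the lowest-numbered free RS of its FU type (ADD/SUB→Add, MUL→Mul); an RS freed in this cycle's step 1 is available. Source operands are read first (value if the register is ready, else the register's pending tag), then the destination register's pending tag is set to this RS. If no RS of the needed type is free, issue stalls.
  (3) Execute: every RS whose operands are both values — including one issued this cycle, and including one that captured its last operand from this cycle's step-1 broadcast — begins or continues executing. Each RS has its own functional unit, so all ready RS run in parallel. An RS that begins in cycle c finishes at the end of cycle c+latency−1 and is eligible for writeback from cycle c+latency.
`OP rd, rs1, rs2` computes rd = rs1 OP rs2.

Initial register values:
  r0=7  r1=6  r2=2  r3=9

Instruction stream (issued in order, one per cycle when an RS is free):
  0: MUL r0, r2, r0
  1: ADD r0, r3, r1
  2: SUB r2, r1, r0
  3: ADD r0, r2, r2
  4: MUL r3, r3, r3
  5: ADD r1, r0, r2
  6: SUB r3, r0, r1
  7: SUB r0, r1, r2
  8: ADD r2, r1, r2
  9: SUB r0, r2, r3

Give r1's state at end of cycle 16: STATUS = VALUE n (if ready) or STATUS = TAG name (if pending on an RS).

  c1: issue MUL r0<-Mul1  regs: r0:Mul1,r1:6,r2:2,r3:9
  c2: issue ADD r0<-Add1  regs: r0:Add1,r1:6,r2:2,r3:9
  c3: issue SUB r2<-Add2  regs: r0:Add1,r1:6,r2:Add2,r3:9
  c4: CDB Add1=15; issue ADD r0<-Add1  regs: r0:Add1,r1:6,r2:Add2,r3:9
  c5: issue MUL r3<-Mul2  regs: r0:Add1,r1:6,r2:Add2,r3:Mul2
  c6: CDB Add2=-9; issue ADD r1<-Add2  regs: r0:Add1,r1:Add2,r2:-9,r3:Mul2
  c7: CDB Mul1=14; stall  regs: r0:Add1,r1:Add2,r2:-9,r3:Mul2
  c8: CDB Add1=-18; issue SUB r3<-Add1  regs: r0:-18,r1:Add2,r2:-9,r3:Add1
  c9: stall  regs: r0:-18,r1:Add2,r2:-9,r3:Add1
  c10: CDB Add2=-27; issue SUB r0<-Add2  regs: r0:Add2,r1:-27,r2:-9,r3:Add1
  c11: CDB Mul2=81; stall  regs: r0:Add2,r1:-27,r2:-9,r3:Add1
  c12: CDB Add1=9; issue ADD r2<-Add1  regs: r0:Add2,r1:-27,r2:Add1,r3:9
  c13: CDB Add2=-18; issue SUB r0<-Add2  regs: r0:Add2,r1:-27,r2:Add1,r3:9
  c14: CDB Add1=-36  regs: r0:Add2,r1:-27,r2:-36,r3:9
  c15: -  regs: r0:Add2,r1:-27,r2:-36,r3:9
  c16: CDB Add2=-45  regs: r0:-45,r1:-27,r2:-36,r3:9

STATUS = VALUE -27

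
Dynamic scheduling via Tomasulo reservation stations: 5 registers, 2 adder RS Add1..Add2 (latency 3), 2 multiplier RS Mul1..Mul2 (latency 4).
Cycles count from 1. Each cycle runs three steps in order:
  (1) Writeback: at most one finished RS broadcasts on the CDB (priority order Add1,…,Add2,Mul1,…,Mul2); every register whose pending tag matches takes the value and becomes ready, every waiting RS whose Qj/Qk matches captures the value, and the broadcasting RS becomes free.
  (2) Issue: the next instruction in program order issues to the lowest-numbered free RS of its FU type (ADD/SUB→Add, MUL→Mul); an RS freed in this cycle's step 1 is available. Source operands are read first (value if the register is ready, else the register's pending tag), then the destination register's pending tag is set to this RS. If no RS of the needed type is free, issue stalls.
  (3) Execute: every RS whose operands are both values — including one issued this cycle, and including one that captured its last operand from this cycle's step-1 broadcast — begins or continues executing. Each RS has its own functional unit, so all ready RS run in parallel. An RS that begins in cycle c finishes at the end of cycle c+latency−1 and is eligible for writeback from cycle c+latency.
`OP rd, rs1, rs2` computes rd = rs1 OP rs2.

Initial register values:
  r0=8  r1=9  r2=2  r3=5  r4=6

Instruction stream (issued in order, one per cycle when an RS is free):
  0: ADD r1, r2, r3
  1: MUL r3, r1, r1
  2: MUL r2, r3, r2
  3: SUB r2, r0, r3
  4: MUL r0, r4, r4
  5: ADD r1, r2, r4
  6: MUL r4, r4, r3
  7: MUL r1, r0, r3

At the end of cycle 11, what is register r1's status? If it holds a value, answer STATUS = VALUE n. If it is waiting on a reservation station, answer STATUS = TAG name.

cycle 1: issue ADD r1<-Add1 // r0:8,r1:Add1,r2:2,r3:5,r4:6
cycle 2: issue MUL r3<-Mul1 // r0:8,r1:Add1,r2:2,r3:Mul1,r4:6
cycle 3: issue MUL r2<-Mul2 // r0:8,r1:Add1,r2:Mul2,r3:Mul1,r4:6
cycle 4: CDB Add1=7; issue SUB r2<-Add1 // r0:8,r1:7,r2:Add1,r3:Mul1,r4:6
cycle 5: stall // r0:8,r1:7,r2:Add1,r3:Mul1,r4:6
cycle 6: stall // r0:8,r1:7,r2:Add1,r3:Mul1,r4:6
cycle 7: stall // r0:8,r1:7,r2:Add1,r3:Mul1,r4:6
cycle 8: CDB Mul1=49; issue MUL r0<-Mul1 // r0:Mul1,r1:7,r2:Add1,r3:49,r4:6
cycle 9: issue ADD r1<-Add2 // r0:Mul1,r1:Add2,r2:Add1,r3:49,r4:6
cycle 10: stall // r0:Mul1,r1:Add2,r2:Add1,r3:49,r4:6
cycle 11: CDB Add1=-41; stall // r0:Mul1,r1:Add2,r2:-41,r3:49,r4:6

STATUS = TAG Add2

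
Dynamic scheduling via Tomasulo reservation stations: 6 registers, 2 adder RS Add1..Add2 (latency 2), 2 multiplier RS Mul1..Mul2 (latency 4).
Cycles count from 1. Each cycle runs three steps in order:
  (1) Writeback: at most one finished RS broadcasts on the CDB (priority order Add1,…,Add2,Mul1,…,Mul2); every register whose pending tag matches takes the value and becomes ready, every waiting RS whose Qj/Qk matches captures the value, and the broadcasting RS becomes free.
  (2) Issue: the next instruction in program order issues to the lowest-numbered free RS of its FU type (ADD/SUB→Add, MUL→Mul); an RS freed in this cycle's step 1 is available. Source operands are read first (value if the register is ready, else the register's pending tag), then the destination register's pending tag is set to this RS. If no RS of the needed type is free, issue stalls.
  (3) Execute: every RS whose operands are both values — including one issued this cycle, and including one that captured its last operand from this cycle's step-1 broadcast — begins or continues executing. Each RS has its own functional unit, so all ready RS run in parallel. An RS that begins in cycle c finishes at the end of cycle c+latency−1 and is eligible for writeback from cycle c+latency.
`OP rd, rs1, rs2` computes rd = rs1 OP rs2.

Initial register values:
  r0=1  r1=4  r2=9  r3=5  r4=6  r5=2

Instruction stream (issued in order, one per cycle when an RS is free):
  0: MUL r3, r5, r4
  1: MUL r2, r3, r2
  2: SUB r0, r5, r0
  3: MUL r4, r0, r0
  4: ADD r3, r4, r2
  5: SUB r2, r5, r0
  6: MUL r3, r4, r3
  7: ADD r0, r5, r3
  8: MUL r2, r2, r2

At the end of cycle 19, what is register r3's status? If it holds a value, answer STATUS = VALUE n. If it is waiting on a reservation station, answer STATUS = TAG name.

STATUS = VALUE 109

  c1: issue MUL r3<-Mul1  regs: r0:1,r1:4,r2:9,r3:Mul1,r4:6,r5:2
  c2: issue MUL r2<-Mul2  regs: r0:1,r1:4,r2:Mul2,r3:Mul1,r4:6,r5:2
  c3: issue SUB r0<-Add1  regs: r0:Add1,r1:4,r2:Mul2,r3:Mul1,r4:6,r5:2
  c4: stall  regs: r0:Add1,r1:4,r2:Mul2,r3:Mul1,r4:6,r5:2
  c5: CDB Add1=1; stall  regs: r0:1,r1:4,r2:Mul2,r3:Mul1,r4:6,r5:2
  c6: CDB Mul1=12; issue MUL r4<-Mul1  regs: r0:1,r1:4,r2:Mul2,r3:12,r4:Mul1,r5:2
  c7: issue ADD r3<-Add1  regs: r0:1,r1:4,r2:Mul2,r3:Add1,r4:Mul1,r5:2
  c8: issue SUB r2<-Add2  regs: r0:1,r1:4,r2:Add2,r3:Add1,r4:Mul1,r5:2
  c9: stall  regs: r0:1,r1:4,r2:Add2,r3:Add1,r4:Mul1,r5:2
  c10: CDB Add2=1; stall  regs: r0:1,r1:4,r2:1,r3:Add1,r4:Mul1,r5:2
  c11: CDB Mul1=1; issue MUL r3<-Mul1  regs: r0:1,r1:4,r2:1,r3:Mul1,r4:1,r5:2
  c12: CDB Mul2=108; issue ADD r0<-Add2  regs: r0:Add2,r1:4,r2:1,r3:Mul1,r4:1,r5:2
  c13: issue MUL r2<-Mul2  regs: r0:Add2,r1:4,r2:Mul2,r3:Mul1,r4:1,r5:2
  c14: CDB Add1=109  regs: r0:Add2,r1:4,r2:Mul2,r3:Mul1,r4:1,r5:2
  c15: -  regs: r0:Add2,r1:4,r2:Mul2,r3:Mul1,r4:1,r5:2
  c16: -  regs: r0:Add2,r1:4,r2:Mul2,r3:Mul1,r4:1,r5:2
  c17: CDB Mul2=1  regs: r0:Add2,r1:4,r2:1,r3:Mul1,r4:1,r5:2
  c18: CDB Mul1=109  regs: r0:Add2,r1:4,r2:1,r3:109,r4:1,r5:2
  c19: -  regs: r0:Add2,r1:4,r2:1,r3:109,r4:1,r5:2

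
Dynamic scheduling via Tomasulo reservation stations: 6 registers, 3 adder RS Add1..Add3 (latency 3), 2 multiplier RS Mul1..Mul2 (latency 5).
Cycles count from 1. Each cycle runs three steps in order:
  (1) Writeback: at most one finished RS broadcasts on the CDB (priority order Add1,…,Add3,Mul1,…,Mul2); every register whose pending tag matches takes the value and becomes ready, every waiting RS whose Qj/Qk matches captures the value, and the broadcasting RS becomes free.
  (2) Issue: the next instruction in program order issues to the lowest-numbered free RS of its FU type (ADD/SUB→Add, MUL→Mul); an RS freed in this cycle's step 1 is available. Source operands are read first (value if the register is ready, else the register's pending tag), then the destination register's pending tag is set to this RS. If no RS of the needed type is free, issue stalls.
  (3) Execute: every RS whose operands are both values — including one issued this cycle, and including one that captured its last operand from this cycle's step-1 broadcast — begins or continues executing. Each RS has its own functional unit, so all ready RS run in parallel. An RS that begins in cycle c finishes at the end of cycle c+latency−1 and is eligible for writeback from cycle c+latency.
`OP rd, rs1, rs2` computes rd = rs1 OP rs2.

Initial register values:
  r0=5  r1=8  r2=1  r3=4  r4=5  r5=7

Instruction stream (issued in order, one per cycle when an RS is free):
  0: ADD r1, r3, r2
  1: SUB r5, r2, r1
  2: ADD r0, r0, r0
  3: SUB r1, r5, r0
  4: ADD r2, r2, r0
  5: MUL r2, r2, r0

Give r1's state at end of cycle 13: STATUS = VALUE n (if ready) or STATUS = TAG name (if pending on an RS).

STATUS = VALUE -14

c1: issue ADD r1<-Add1 | r0:5,r1:Add1,r2:1,r3:4,r4:5,r5:7
c2: issue SUB r5<-Add2 | r0:5,r1:Add1,r2:1,r3:4,r4:5,r5:Add2
c3: issue ADD r0<-Add3 | r0:Add3,r1:Add1,r2:1,r3:4,r4:5,r5:Add2
c4: CDB Add1=5; issue SUB r1<-Add1 | r0:Add3,r1:Add1,r2:1,r3:4,r4:5,r5:Add2
c5: stall | r0:Add3,r1:Add1,r2:1,r3:4,r4:5,r5:Add2
c6: CDB Add3=10; issue ADD r2<-Add3 | r0:10,r1:Add1,r2:Add3,r3:4,r4:5,r5:Add2
c7: CDB Add2=-4; issue MUL r2<-Mul1 | r0:10,r1:Add1,r2:Mul1,r3:4,r4:5,r5:-4
c8: - | r0:10,r1:Add1,r2:Mul1,r3:4,r4:5,r5:-4
c9: CDB Add3=11 | r0:10,r1:Add1,r2:Mul1,r3:4,r4:5,r5:-4
c10: CDB Add1=-14 | r0:10,r1:-14,r2:Mul1,r3:4,r4:5,r5:-4
c11: - | r0:10,r1:-14,r2:Mul1,r3:4,r4:5,r5:-4
c12: - | r0:10,r1:-14,r2:Mul1,r3:4,r4:5,r5:-4
c13: - | r0:10,r1:-14,r2:Mul1,r3:4,r4:5,r5:-4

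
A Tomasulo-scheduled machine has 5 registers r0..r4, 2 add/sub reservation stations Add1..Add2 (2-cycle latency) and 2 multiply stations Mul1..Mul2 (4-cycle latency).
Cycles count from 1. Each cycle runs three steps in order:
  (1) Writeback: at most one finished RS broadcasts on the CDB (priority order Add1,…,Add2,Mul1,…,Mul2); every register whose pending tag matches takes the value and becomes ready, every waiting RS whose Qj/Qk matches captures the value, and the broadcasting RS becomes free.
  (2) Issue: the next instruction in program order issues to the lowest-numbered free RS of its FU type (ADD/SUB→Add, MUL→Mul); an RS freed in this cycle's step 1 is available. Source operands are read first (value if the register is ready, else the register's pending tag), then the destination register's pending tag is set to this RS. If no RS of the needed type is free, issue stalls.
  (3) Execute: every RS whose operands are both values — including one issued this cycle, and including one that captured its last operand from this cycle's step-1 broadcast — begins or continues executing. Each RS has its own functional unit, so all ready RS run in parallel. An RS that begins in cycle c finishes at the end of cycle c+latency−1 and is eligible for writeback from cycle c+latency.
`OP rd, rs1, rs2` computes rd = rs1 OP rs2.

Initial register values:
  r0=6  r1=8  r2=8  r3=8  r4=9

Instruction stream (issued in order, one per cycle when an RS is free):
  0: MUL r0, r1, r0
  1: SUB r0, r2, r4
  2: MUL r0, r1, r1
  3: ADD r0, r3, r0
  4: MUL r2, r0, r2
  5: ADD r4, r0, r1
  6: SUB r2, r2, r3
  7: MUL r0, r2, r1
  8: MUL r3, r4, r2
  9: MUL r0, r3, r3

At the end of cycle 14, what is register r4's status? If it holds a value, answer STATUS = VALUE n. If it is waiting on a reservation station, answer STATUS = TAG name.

STATUS = VALUE 80

cycle 1: issue MUL r0<-Mul1 // r0:Mul1,r1:8,r2:8,r3:8,r4:9
cycle 2: issue SUB r0<-Add1 // r0:Add1,r1:8,r2:8,r3:8,r4:9
cycle 3: issue MUL r0<-Mul2 // r0:Mul2,r1:8,r2:8,r3:8,r4:9
cycle 4: CDB Add1=-1; issue ADD r0<-Add1 // r0:Add1,r1:8,r2:8,r3:8,r4:9
cycle 5: CDB Mul1=48; issue MUL r2<-Mul1 // r0:Add1,r1:8,r2:Mul1,r3:8,r4:9
cycle 6: issue ADD r4<-Add2 // r0:Add1,r1:8,r2:Mul1,r3:8,r4:Add2
cycle 7: CDB Mul2=64; stall // r0:Add1,r1:8,r2:Mul1,r3:8,r4:Add2
cycle 8: stall // r0:Add1,r1:8,r2:Mul1,r3:8,r4:Add2
cycle 9: CDB Add1=72; issue SUB r2<-Add1 // r0:72,r1:8,r2:Add1,r3:8,r4:Add2
cycle 10: issue MUL r0<-Mul2 // r0:Mul2,r1:8,r2:Add1,r3:8,r4:Add2
cycle 11: CDB Add2=80; stall // r0:Mul2,r1:8,r2:Add1,r3:8,r4:80
cycle 12: stall // r0:Mul2,r1:8,r2:Add1,r3:8,r4:80
cycle 13: CDB Mul1=576; issue MUL r3<-Mul1 // r0:Mul2,r1:8,r2:Add1,r3:Mul1,r4:80
cycle 14: stall // r0:Mul2,r1:8,r2:Add1,r3:Mul1,r4:80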